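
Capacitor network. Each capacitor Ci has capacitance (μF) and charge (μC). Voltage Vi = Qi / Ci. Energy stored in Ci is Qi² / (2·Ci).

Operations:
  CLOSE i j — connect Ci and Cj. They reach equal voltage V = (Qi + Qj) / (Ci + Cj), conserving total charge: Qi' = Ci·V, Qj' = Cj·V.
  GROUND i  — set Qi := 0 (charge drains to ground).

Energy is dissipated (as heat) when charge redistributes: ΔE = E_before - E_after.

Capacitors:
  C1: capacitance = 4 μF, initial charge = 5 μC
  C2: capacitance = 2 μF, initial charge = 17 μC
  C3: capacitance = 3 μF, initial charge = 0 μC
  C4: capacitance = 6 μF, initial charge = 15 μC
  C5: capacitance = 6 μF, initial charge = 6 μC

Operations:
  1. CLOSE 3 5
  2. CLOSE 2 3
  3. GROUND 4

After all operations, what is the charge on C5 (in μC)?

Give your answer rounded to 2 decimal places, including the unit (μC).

Initial: C1(4μF, Q=5μC, V=1.25V), C2(2μF, Q=17μC, V=8.50V), C3(3μF, Q=0μC, V=0.00V), C4(6μF, Q=15μC, V=2.50V), C5(6μF, Q=6μC, V=1.00V)
Op 1: CLOSE 3-5: Q_total=6.00, C_total=9.00, V=0.67; Q3=2.00, Q5=4.00; dissipated=1.000
Op 2: CLOSE 2-3: Q_total=19.00, C_total=5.00, V=3.80; Q2=7.60, Q3=11.40; dissipated=36.817
Op 3: GROUND 4: Q4=0; energy lost=18.750
Final charges: Q1=5.00, Q2=7.60, Q3=11.40, Q4=0.00, Q5=4.00

Answer: 4.00 μC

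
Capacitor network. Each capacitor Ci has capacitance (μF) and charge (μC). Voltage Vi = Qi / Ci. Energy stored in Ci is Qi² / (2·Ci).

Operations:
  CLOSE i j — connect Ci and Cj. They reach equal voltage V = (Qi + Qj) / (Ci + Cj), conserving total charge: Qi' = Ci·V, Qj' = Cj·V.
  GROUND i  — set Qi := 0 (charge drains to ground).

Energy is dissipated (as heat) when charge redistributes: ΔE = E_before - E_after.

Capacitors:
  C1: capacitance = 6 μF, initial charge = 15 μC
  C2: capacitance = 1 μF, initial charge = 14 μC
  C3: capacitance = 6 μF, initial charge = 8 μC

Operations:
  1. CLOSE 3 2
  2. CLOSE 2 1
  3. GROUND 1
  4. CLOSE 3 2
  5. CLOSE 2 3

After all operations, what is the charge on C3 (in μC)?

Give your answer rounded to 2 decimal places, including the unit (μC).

Answer: 18.38 μC

Derivation:
Initial: C1(6μF, Q=15μC, V=2.50V), C2(1μF, Q=14μC, V=14.00V), C3(6μF, Q=8μC, V=1.33V)
Op 1: CLOSE 3-2: Q_total=22.00, C_total=7.00, V=3.14; Q3=18.86, Q2=3.14; dissipated=68.762
Op 2: CLOSE 2-1: Q_total=18.14, C_total=7.00, V=2.59; Q2=2.59, Q1=15.55; dissipated=0.177
Op 3: GROUND 1: Q1=0; energy lost=20.153
Op 4: CLOSE 3-2: Q_total=21.45, C_total=7.00, V=3.06; Q3=18.38, Q2=3.06; dissipated=0.130
Op 5: CLOSE 2-3: Q_total=21.45, C_total=7.00, V=3.06; Q2=3.06, Q3=18.38; dissipated=0.000
Final charges: Q1=0.00, Q2=3.06, Q3=18.38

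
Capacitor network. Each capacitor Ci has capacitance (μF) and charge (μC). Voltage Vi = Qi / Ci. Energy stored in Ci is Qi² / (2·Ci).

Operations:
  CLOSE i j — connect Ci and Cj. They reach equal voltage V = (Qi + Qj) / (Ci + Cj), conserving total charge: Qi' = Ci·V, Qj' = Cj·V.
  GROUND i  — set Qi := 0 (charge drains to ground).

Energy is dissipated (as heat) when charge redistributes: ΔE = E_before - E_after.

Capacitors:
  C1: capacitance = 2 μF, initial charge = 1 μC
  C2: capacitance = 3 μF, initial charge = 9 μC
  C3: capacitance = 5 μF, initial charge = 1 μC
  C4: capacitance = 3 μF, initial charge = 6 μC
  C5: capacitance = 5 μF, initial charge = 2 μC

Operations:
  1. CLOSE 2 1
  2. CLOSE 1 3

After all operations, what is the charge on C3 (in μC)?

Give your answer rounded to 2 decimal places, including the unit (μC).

Answer: 3.57 μC

Derivation:
Initial: C1(2μF, Q=1μC, V=0.50V), C2(3μF, Q=9μC, V=3.00V), C3(5μF, Q=1μC, V=0.20V), C4(3μF, Q=6μC, V=2.00V), C5(5μF, Q=2μC, V=0.40V)
Op 1: CLOSE 2-1: Q_total=10.00, C_total=5.00, V=2.00; Q2=6.00, Q1=4.00; dissipated=3.750
Op 2: CLOSE 1-3: Q_total=5.00, C_total=7.00, V=0.71; Q1=1.43, Q3=3.57; dissipated=2.314
Final charges: Q1=1.43, Q2=6.00, Q3=3.57, Q4=6.00, Q5=2.00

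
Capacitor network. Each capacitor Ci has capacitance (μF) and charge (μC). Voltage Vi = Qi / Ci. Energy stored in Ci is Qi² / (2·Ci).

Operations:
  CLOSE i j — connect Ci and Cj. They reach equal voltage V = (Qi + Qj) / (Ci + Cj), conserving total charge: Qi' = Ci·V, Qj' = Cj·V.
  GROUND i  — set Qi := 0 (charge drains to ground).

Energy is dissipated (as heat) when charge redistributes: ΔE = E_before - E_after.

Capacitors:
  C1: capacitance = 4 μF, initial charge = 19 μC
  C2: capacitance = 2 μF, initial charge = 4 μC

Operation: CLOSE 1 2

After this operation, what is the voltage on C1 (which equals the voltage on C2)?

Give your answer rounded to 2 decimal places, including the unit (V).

Answer: 3.83 V

Derivation:
Initial: C1(4μF, Q=19μC, V=4.75V), C2(2μF, Q=4μC, V=2.00V)
Op 1: CLOSE 1-2: Q_total=23.00, C_total=6.00, V=3.83; Q1=15.33, Q2=7.67; dissipated=5.042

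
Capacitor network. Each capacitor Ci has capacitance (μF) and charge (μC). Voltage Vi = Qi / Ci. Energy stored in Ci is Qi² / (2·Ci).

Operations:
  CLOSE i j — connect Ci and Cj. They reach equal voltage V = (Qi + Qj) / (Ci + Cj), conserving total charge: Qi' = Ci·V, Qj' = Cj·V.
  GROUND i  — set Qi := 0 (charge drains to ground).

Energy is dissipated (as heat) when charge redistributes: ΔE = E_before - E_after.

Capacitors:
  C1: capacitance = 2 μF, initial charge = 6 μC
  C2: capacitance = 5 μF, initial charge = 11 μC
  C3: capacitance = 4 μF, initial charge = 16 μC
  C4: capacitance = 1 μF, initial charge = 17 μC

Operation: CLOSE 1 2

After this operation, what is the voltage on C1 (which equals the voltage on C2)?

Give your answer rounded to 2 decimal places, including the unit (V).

Initial: C1(2μF, Q=6μC, V=3.00V), C2(5μF, Q=11μC, V=2.20V), C3(4μF, Q=16μC, V=4.00V), C4(1μF, Q=17μC, V=17.00V)
Op 1: CLOSE 1-2: Q_total=17.00, C_total=7.00, V=2.43; Q1=4.86, Q2=12.14; dissipated=0.457

Answer: 2.43 V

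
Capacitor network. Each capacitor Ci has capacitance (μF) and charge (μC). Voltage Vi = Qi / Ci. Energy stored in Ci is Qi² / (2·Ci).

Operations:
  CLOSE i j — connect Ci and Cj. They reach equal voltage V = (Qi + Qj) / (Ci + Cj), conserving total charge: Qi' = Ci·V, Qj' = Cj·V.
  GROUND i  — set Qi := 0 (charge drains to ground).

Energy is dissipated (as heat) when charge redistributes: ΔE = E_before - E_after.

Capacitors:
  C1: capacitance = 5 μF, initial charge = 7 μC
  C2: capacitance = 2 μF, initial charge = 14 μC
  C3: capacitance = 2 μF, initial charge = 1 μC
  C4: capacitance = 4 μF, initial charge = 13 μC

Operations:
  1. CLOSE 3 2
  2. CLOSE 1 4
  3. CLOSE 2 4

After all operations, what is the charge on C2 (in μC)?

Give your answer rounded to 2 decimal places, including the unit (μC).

Initial: C1(5μF, Q=7μC, V=1.40V), C2(2μF, Q=14μC, V=7.00V), C3(2μF, Q=1μC, V=0.50V), C4(4μF, Q=13μC, V=3.25V)
Op 1: CLOSE 3-2: Q_total=15.00, C_total=4.00, V=3.75; Q3=7.50, Q2=7.50; dissipated=21.125
Op 2: CLOSE 1-4: Q_total=20.00, C_total=9.00, V=2.22; Q1=11.11, Q4=8.89; dissipated=3.803
Op 3: CLOSE 2-4: Q_total=16.39, C_total=6.00, V=2.73; Q2=5.46, Q4=10.93; dissipated=1.556
Final charges: Q1=11.11, Q2=5.46, Q3=7.50, Q4=10.93

Answer: 5.46 μC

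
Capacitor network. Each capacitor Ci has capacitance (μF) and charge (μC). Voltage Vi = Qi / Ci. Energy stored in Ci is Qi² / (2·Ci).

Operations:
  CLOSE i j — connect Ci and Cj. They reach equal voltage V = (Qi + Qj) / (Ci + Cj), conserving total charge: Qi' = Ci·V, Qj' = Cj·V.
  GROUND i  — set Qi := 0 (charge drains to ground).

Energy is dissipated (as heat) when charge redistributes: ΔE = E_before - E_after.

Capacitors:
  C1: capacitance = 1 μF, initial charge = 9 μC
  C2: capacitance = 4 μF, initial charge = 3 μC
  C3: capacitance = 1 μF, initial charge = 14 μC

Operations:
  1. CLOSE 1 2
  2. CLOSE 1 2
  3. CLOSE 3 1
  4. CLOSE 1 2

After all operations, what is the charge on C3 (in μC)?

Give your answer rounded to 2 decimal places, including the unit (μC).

Answer: 8.20 μC

Derivation:
Initial: C1(1μF, Q=9μC, V=9.00V), C2(4μF, Q=3μC, V=0.75V), C3(1μF, Q=14μC, V=14.00V)
Op 1: CLOSE 1-2: Q_total=12.00, C_total=5.00, V=2.40; Q1=2.40, Q2=9.60; dissipated=27.225
Op 2: CLOSE 1-2: Q_total=12.00, C_total=5.00, V=2.40; Q1=2.40, Q2=9.60; dissipated=0.000
Op 3: CLOSE 3-1: Q_total=16.40, C_total=2.00, V=8.20; Q3=8.20, Q1=8.20; dissipated=33.640
Op 4: CLOSE 1-2: Q_total=17.80, C_total=5.00, V=3.56; Q1=3.56, Q2=14.24; dissipated=13.456
Final charges: Q1=3.56, Q2=14.24, Q3=8.20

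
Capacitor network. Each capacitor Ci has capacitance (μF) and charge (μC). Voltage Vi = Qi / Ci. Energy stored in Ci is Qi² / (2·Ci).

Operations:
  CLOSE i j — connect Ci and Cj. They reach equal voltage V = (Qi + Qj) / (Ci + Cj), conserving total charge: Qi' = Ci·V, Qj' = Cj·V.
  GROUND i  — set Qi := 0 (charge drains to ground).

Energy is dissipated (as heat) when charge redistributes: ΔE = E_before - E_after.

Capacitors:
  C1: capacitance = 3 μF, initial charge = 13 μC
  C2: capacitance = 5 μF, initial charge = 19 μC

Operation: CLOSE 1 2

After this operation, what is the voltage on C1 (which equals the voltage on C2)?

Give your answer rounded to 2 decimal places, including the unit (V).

Answer: 4.00 V

Derivation:
Initial: C1(3μF, Q=13μC, V=4.33V), C2(5μF, Q=19μC, V=3.80V)
Op 1: CLOSE 1-2: Q_total=32.00, C_total=8.00, V=4.00; Q1=12.00, Q2=20.00; dissipated=0.267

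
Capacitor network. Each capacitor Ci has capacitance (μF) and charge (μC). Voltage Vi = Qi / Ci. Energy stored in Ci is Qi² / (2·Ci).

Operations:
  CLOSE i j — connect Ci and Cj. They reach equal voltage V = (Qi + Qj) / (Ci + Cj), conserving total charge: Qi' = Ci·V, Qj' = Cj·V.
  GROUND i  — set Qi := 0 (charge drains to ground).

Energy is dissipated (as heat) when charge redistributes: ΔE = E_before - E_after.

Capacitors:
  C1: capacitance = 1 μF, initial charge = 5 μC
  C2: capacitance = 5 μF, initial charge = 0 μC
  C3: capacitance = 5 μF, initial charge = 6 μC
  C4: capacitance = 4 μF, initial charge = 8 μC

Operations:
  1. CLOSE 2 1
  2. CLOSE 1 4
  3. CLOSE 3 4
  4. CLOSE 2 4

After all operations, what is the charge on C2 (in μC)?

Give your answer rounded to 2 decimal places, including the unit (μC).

Initial: C1(1μF, Q=5μC, V=5.00V), C2(5μF, Q=0μC, V=0.00V), C3(5μF, Q=6μC, V=1.20V), C4(4μF, Q=8μC, V=2.00V)
Op 1: CLOSE 2-1: Q_total=5.00, C_total=6.00, V=0.83; Q2=4.17, Q1=0.83; dissipated=10.417
Op 2: CLOSE 1-4: Q_total=8.83, C_total=5.00, V=1.77; Q1=1.77, Q4=7.07; dissipated=0.544
Op 3: CLOSE 3-4: Q_total=13.07, C_total=9.00, V=1.45; Q3=7.26, Q4=5.81; dissipated=0.357
Op 4: CLOSE 2-4: Q_total=9.97, C_total=9.00, V=1.11; Q2=5.54, Q4=4.43; dissipated=0.425
Final charges: Q1=1.77, Q2=5.54, Q3=7.26, Q4=4.43

Answer: 5.54 μC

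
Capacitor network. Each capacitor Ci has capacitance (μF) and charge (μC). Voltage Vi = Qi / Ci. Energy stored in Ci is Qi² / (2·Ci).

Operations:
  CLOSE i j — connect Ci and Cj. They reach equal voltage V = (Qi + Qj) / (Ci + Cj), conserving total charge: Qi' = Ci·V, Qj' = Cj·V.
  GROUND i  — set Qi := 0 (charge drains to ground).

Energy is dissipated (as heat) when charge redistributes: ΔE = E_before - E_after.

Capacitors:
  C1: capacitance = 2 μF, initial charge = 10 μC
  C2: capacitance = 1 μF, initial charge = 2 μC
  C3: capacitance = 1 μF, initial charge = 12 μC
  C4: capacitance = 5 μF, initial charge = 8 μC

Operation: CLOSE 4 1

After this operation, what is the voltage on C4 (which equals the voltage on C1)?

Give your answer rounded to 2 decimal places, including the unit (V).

Initial: C1(2μF, Q=10μC, V=5.00V), C2(1μF, Q=2μC, V=2.00V), C3(1μF, Q=12μC, V=12.00V), C4(5μF, Q=8μC, V=1.60V)
Op 1: CLOSE 4-1: Q_total=18.00, C_total=7.00, V=2.57; Q4=12.86, Q1=5.14; dissipated=8.257

Answer: 2.57 V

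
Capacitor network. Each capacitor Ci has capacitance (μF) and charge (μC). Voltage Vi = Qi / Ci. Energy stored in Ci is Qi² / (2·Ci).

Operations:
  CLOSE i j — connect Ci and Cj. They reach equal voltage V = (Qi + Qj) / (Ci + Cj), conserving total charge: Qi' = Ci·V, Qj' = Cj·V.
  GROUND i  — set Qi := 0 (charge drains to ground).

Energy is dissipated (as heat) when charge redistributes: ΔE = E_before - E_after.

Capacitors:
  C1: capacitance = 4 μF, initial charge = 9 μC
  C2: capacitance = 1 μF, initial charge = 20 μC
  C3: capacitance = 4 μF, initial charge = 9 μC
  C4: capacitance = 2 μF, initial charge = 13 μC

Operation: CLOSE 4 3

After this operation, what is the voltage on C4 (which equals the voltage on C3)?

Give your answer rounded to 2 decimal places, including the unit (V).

Initial: C1(4μF, Q=9μC, V=2.25V), C2(1μF, Q=20μC, V=20.00V), C3(4μF, Q=9μC, V=2.25V), C4(2μF, Q=13μC, V=6.50V)
Op 1: CLOSE 4-3: Q_total=22.00, C_total=6.00, V=3.67; Q4=7.33, Q3=14.67; dissipated=12.042

Answer: 3.67 V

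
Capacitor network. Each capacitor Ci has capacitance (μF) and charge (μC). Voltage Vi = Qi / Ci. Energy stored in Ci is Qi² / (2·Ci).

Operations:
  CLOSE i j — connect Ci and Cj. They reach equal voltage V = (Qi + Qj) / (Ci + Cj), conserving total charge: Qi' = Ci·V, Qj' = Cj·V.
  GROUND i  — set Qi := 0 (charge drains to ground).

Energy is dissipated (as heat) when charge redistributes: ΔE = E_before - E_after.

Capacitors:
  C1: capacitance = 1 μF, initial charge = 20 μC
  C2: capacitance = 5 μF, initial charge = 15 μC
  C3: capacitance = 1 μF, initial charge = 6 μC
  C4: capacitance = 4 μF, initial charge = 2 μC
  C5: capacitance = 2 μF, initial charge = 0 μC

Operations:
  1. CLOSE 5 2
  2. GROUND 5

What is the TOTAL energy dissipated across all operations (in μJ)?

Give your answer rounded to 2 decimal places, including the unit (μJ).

Answer: 11.02 μJ

Derivation:
Initial: C1(1μF, Q=20μC, V=20.00V), C2(5μF, Q=15μC, V=3.00V), C3(1μF, Q=6μC, V=6.00V), C4(4μF, Q=2μC, V=0.50V), C5(2μF, Q=0μC, V=0.00V)
Op 1: CLOSE 5-2: Q_total=15.00, C_total=7.00, V=2.14; Q5=4.29, Q2=10.71; dissipated=6.429
Op 2: GROUND 5: Q5=0; energy lost=4.592
Total dissipated: 11.020 μJ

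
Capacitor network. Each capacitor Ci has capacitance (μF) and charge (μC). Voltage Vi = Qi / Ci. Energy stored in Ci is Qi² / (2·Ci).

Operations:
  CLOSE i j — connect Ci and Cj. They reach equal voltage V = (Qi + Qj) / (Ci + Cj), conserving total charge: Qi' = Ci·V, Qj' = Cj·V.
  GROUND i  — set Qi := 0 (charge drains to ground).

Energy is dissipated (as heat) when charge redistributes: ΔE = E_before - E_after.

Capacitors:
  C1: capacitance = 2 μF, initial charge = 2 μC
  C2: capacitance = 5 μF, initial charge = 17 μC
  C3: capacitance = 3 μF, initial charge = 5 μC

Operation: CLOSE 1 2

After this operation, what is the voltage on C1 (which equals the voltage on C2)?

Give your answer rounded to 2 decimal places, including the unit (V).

Initial: C1(2μF, Q=2μC, V=1.00V), C2(5μF, Q=17μC, V=3.40V), C3(3μF, Q=5μC, V=1.67V)
Op 1: CLOSE 1-2: Q_total=19.00, C_total=7.00, V=2.71; Q1=5.43, Q2=13.57; dissipated=4.114

Answer: 2.71 V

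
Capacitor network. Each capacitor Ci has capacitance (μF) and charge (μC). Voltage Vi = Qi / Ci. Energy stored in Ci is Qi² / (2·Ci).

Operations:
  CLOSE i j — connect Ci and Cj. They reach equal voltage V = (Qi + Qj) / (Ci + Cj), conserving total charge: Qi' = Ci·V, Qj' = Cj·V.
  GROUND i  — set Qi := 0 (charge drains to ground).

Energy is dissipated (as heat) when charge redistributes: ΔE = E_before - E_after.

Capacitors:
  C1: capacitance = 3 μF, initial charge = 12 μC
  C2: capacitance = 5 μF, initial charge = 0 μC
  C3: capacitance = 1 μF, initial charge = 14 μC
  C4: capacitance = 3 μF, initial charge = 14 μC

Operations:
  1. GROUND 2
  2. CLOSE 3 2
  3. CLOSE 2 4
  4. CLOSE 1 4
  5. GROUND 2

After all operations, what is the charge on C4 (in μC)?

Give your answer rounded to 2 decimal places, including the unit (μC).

Answer: 10.81 μC

Derivation:
Initial: C1(3μF, Q=12μC, V=4.00V), C2(5μF, Q=0μC, V=0.00V), C3(1μF, Q=14μC, V=14.00V), C4(3μF, Q=14μC, V=4.67V)
Op 1: GROUND 2: Q2=0; energy lost=0.000
Op 2: CLOSE 3-2: Q_total=14.00, C_total=6.00, V=2.33; Q3=2.33, Q2=11.67; dissipated=81.667
Op 3: CLOSE 2-4: Q_total=25.67, C_total=8.00, V=3.21; Q2=16.04, Q4=9.62; dissipated=5.104
Op 4: CLOSE 1-4: Q_total=21.62, C_total=6.00, V=3.60; Q1=10.81, Q4=10.81; dissipated=0.470
Op 5: GROUND 2: Q2=0; energy lost=25.734
Final charges: Q1=10.81, Q2=0.00, Q3=2.33, Q4=10.81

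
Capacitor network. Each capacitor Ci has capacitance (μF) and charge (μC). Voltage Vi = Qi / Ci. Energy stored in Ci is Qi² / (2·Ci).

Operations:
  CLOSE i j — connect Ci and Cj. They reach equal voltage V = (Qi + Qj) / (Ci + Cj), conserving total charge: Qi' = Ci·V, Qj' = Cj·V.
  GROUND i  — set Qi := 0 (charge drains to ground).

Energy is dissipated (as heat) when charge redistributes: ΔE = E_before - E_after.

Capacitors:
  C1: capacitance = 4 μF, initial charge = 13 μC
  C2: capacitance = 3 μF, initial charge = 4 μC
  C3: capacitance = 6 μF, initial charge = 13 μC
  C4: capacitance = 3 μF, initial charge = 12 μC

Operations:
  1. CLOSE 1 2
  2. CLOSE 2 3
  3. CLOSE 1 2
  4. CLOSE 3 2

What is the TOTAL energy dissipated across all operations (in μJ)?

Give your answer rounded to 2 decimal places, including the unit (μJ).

Initial: C1(4μF, Q=13μC, V=3.25V), C2(3μF, Q=4μC, V=1.33V), C3(6μF, Q=13μC, V=2.17V), C4(3μF, Q=12μC, V=4.00V)
Op 1: CLOSE 1-2: Q_total=17.00, C_total=7.00, V=2.43; Q1=9.71, Q2=7.29; dissipated=3.149
Op 2: CLOSE 2-3: Q_total=20.29, C_total=9.00, V=2.25; Q2=6.76, Q3=13.52; dissipated=0.069
Op 3: CLOSE 1-2: Q_total=16.48, C_total=7.00, V=2.35; Q1=9.41, Q2=7.06; dissipated=0.026
Op 4: CLOSE 3-2: Q_total=20.59, C_total=9.00, V=2.29; Q3=13.72, Q2=6.86; dissipated=0.010
Total dissipated: 3.253 μJ

Answer: 3.25 μJ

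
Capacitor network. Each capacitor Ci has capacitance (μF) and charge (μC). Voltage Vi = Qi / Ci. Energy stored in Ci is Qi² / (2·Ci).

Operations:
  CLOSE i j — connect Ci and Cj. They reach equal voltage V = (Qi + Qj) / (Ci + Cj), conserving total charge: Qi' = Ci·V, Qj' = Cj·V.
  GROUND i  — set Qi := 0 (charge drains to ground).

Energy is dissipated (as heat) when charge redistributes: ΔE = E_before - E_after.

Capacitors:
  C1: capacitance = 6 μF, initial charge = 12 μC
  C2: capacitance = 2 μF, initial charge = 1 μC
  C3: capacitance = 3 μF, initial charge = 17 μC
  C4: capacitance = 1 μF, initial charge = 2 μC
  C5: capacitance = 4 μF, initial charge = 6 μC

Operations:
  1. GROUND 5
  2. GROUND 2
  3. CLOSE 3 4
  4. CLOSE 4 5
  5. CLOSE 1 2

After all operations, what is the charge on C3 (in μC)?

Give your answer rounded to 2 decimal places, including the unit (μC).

Answer: 14.25 μC

Derivation:
Initial: C1(6μF, Q=12μC, V=2.00V), C2(2μF, Q=1μC, V=0.50V), C3(3μF, Q=17μC, V=5.67V), C4(1μF, Q=2μC, V=2.00V), C5(4μF, Q=6μC, V=1.50V)
Op 1: GROUND 5: Q5=0; energy lost=4.500
Op 2: GROUND 2: Q2=0; energy lost=0.250
Op 3: CLOSE 3-4: Q_total=19.00, C_total=4.00, V=4.75; Q3=14.25, Q4=4.75; dissipated=5.042
Op 4: CLOSE 4-5: Q_total=4.75, C_total=5.00, V=0.95; Q4=0.95, Q5=3.80; dissipated=9.025
Op 5: CLOSE 1-2: Q_total=12.00, C_total=8.00, V=1.50; Q1=9.00, Q2=3.00; dissipated=3.000
Final charges: Q1=9.00, Q2=3.00, Q3=14.25, Q4=0.95, Q5=3.80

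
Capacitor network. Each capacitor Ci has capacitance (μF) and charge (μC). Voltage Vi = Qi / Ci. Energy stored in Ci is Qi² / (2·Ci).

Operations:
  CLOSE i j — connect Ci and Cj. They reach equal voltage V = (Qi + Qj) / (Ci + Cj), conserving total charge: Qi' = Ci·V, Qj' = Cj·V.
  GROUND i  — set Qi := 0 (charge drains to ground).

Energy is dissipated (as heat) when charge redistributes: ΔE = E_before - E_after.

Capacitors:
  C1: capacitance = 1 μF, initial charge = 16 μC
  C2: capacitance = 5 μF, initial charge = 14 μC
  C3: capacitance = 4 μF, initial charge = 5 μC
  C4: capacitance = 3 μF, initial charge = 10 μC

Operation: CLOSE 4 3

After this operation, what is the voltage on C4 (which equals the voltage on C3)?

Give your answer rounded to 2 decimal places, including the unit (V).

Answer: 2.14 V

Derivation:
Initial: C1(1μF, Q=16μC, V=16.00V), C2(5μF, Q=14μC, V=2.80V), C3(4μF, Q=5μC, V=1.25V), C4(3μF, Q=10μC, V=3.33V)
Op 1: CLOSE 4-3: Q_total=15.00, C_total=7.00, V=2.14; Q4=6.43, Q3=8.57; dissipated=3.720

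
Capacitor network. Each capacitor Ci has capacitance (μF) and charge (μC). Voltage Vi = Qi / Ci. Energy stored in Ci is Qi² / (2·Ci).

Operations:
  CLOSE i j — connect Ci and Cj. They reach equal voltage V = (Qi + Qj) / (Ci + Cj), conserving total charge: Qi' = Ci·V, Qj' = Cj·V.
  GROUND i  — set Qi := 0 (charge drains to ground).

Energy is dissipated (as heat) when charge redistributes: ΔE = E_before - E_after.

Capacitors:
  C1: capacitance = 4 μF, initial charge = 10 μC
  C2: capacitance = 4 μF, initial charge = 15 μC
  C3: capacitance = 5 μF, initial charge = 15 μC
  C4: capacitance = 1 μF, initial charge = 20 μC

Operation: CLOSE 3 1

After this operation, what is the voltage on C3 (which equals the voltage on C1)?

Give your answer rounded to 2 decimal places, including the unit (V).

Answer: 2.78 V

Derivation:
Initial: C1(4μF, Q=10μC, V=2.50V), C2(4μF, Q=15μC, V=3.75V), C3(5μF, Q=15μC, V=3.00V), C4(1μF, Q=20μC, V=20.00V)
Op 1: CLOSE 3-1: Q_total=25.00, C_total=9.00, V=2.78; Q3=13.89, Q1=11.11; dissipated=0.278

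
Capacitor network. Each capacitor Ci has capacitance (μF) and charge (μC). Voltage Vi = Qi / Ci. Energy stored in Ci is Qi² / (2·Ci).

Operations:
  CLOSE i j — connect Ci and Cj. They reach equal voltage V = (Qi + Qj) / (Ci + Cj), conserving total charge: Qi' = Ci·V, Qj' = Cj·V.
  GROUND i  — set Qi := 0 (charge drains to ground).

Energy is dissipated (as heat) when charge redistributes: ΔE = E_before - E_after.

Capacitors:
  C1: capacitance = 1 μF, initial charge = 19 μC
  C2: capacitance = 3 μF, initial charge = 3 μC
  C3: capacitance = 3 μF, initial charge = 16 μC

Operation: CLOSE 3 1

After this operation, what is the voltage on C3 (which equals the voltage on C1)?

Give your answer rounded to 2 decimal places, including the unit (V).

Answer: 8.75 V

Derivation:
Initial: C1(1μF, Q=19μC, V=19.00V), C2(3μF, Q=3μC, V=1.00V), C3(3μF, Q=16μC, V=5.33V)
Op 1: CLOSE 3-1: Q_total=35.00, C_total=4.00, V=8.75; Q3=26.25, Q1=8.75; dissipated=70.042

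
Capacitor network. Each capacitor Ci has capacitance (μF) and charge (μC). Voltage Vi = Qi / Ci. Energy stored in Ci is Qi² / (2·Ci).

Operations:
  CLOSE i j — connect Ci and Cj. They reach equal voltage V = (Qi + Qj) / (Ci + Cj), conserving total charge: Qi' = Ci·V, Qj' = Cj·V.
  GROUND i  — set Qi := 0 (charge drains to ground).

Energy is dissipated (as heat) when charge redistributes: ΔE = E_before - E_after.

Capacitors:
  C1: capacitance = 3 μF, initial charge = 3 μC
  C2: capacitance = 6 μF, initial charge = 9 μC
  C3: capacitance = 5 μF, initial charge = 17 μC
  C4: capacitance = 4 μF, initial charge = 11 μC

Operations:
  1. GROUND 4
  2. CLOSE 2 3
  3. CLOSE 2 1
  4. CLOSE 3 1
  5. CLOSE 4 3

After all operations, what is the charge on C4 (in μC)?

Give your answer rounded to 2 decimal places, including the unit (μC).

Answer: 4.87 μC

Derivation:
Initial: C1(3μF, Q=3μC, V=1.00V), C2(6μF, Q=9μC, V=1.50V), C3(5μF, Q=17μC, V=3.40V), C4(4μF, Q=11μC, V=2.75V)
Op 1: GROUND 4: Q4=0; energy lost=15.125
Op 2: CLOSE 2-3: Q_total=26.00, C_total=11.00, V=2.36; Q2=14.18, Q3=11.82; dissipated=4.923
Op 3: CLOSE 2-1: Q_total=17.18, C_total=9.00, V=1.91; Q2=11.45, Q1=5.73; dissipated=1.860
Op 4: CLOSE 3-1: Q_total=17.55, C_total=8.00, V=2.19; Q3=10.97, Q1=6.58; dissipated=0.194
Op 5: CLOSE 4-3: Q_total=10.97, C_total=9.00, V=1.22; Q4=4.87, Q3=6.09; dissipated=5.344
Final charges: Q1=6.58, Q2=11.45, Q3=6.09, Q4=4.87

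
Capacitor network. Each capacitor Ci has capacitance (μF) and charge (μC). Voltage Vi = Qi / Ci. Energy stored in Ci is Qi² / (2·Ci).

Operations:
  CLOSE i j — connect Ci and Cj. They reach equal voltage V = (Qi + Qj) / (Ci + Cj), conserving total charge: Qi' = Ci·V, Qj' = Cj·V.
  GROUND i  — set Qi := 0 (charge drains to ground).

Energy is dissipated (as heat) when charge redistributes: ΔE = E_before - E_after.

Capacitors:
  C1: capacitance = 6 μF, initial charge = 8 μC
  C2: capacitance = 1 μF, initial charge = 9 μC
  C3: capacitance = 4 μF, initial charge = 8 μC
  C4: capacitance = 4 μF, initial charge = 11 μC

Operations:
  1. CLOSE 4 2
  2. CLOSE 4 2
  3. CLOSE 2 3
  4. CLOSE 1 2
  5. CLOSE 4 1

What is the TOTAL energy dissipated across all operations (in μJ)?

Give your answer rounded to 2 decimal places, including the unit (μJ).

Answer: 25.30 μJ

Derivation:
Initial: C1(6μF, Q=8μC, V=1.33V), C2(1μF, Q=9μC, V=9.00V), C3(4μF, Q=8μC, V=2.00V), C4(4μF, Q=11μC, V=2.75V)
Op 1: CLOSE 4-2: Q_total=20.00, C_total=5.00, V=4.00; Q4=16.00, Q2=4.00; dissipated=15.625
Op 2: CLOSE 4-2: Q_total=20.00, C_total=5.00, V=4.00; Q4=16.00, Q2=4.00; dissipated=0.000
Op 3: CLOSE 2-3: Q_total=12.00, C_total=5.00, V=2.40; Q2=2.40, Q3=9.60; dissipated=1.600
Op 4: CLOSE 1-2: Q_total=10.40, C_total=7.00, V=1.49; Q1=8.91, Q2=1.49; dissipated=0.488
Op 5: CLOSE 4-1: Q_total=24.91, C_total=10.00, V=2.49; Q4=9.97, Q1=14.95; dissipated=7.586
Total dissipated: 25.299 μJ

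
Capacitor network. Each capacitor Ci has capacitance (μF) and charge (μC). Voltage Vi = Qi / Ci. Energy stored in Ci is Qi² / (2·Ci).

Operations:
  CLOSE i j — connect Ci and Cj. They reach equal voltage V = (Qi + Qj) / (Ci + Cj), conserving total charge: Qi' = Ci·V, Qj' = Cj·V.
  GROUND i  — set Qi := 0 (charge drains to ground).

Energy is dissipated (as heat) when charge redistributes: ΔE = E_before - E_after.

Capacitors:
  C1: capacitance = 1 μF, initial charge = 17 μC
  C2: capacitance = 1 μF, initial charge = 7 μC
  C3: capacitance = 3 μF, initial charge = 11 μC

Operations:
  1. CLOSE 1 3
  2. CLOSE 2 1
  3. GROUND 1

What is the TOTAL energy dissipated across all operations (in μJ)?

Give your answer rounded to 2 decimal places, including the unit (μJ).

Initial: C1(1μF, Q=17μC, V=17.00V), C2(1μF, Q=7μC, V=7.00V), C3(3μF, Q=11μC, V=3.67V)
Op 1: CLOSE 1-3: Q_total=28.00, C_total=4.00, V=7.00; Q1=7.00, Q3=21.00; dissipated=66.667
Op 2: CLOSE 2-1: Q_total=14.00, C_total=2.00, V=7.00; Q2=7.00, Q1=7.00; dissipated=0.000
Op 3: GROUND 1: Q1=0; energy lost=24.500
Total dissipated: 91.167 μJ

Answer: 91.17 μJ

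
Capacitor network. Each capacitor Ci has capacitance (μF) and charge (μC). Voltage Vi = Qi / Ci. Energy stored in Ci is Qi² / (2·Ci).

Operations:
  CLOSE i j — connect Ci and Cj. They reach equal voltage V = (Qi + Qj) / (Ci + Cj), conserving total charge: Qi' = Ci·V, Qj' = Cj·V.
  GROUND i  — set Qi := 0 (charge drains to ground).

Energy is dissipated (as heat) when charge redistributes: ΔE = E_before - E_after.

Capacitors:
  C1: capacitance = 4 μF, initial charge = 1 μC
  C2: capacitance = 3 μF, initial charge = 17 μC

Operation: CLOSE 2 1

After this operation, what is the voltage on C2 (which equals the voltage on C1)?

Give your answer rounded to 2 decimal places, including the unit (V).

Initial: C1(4μF, Q=1μC, V=0.25V), C2(3μF, Q=17μC, V=5.67V)
Op 1: CLOSE 2-1: Q_total=18.00, C_total=7.00, V=2.57; Q2=7.71, Q1=10.29; dissipated=25.149

Answer: 2.57 V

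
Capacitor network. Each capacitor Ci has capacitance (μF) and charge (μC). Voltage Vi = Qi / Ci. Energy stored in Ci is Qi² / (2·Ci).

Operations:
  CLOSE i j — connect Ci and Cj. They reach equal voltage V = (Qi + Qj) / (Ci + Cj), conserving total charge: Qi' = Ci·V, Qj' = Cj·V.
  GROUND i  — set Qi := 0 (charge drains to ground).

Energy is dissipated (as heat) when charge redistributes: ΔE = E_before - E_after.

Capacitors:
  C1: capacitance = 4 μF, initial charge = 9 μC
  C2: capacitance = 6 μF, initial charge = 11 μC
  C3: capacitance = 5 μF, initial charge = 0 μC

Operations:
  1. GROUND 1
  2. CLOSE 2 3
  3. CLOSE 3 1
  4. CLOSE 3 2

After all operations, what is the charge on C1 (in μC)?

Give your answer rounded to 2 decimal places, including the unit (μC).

Answer: 2.22 μC

Derivation:
Initial: C1(4μF, Q=9μC, V=2.25V), C2(6μF, Q=11μC, V=1.83V), C3(5μF, Q=0μC, V=0.00V)
Op 1: GROUND 1: Q1=0; energy lost=10.125
Op 2: CLOSE 2-3: Q_total=11.00, C_total=11.00, V=1.00; Q2=6.00, Q3=5.00; dissipated=4.583
Op 3: CLOSE 3-1: Q_total=5.00, C_total=9.00, V=0.56; Q3=2.78, Q1=2.22; dissipated=1.111
Op 4: CLOSE 3-2: Q_total=8.78, C_total=11.00, V=0.80; Q3=3.99, Q2=4.79; dissipated=0.269
Final charges: Q1=2.22, Q2=4.79, Q3=3.99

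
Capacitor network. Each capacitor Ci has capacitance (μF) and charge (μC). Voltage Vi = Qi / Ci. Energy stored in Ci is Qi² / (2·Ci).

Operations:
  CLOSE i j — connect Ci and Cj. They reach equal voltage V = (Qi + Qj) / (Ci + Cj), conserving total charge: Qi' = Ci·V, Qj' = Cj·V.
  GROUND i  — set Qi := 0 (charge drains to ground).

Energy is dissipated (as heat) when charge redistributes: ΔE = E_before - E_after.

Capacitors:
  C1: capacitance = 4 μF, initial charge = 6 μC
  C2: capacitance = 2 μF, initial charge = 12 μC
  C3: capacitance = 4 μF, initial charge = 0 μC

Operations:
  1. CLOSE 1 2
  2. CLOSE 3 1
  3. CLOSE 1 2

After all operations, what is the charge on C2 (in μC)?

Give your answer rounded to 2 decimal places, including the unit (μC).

Answer: 4.00 μC

Derivation:
Initial: C1(4μF, Q=6μC, V=1.50V), C2(2μF, Q=12μC, V=6.00V), C3(4μF, Q=0μC, V=0.00V)
Op 1: CLOSE 1-2: Q_total=18.00, C_total=6.00, V=3.00; Q1=12.00, Q2=6.00; dissipated=13.500
Op 2: CLOSE 3-1: Q_total=12.00, C_total=8.00, V=1.50; Q3=6.00, Q1=6.00; dissipated=9.000
Op 3: CLOSE 1-2: Q_total=12.00, C_total=6.00, V=2.00; Q1=8.00, Q2=4.00; dissipated=1.500
Final charges: Q1=8.00, Q2=4.00, Q3=6.00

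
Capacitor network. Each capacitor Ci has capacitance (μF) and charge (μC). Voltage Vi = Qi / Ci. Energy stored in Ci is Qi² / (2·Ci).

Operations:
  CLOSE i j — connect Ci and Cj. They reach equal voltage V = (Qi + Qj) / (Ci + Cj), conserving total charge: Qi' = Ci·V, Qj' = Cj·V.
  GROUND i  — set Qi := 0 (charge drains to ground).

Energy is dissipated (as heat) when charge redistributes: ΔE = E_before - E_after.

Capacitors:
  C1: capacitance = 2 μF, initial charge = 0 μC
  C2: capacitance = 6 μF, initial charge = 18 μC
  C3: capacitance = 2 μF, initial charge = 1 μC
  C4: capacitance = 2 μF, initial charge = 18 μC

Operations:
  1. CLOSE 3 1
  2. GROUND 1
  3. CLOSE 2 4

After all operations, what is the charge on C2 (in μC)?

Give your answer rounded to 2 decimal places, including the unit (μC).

Answer: 27.00 μC

Derivation:
Initial: C1(2μF, Q=0μC, V=0.00V), C2(6μF, Q=18μC, V=3.00V), C3(2μF, Q=1μC, V=0.50V), C4(2μF, Q=18μC, V=9.00V)
Op 1: CLOSE 3-1: Q_total=1.00, C_total=4.00, V=0.25; Q3=0.50, Q1=0.50; dissipated=0.125
Op 2: GROUND 1: Q1=0; energy lost=0.062
Op 3: CLOSE 2-4: Q_total=36.00, C_total=8.00, V=4.50; Q2=27.00, Q4=9.00; dissipated=27.000
Final charges: Q1=0.00, Q2=27.00, Q3=0.50, Q4=9.00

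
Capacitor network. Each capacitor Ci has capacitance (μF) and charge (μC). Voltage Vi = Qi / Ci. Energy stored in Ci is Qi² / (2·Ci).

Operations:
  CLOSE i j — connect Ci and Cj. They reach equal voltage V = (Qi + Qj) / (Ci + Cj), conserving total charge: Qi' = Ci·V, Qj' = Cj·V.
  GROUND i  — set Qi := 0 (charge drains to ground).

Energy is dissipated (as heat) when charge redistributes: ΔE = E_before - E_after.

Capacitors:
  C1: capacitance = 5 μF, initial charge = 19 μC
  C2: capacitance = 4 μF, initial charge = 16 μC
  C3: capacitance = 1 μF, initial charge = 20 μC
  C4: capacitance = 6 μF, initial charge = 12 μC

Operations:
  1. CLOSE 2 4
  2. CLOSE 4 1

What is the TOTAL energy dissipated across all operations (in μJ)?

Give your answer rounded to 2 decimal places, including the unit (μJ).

Answer: 6.16 μJ

Derivation:
Initial: C1(5μF, Q=19μC, V=3.80V), C2(4μF, Q=16μC, V=4.00V), C3(1μF, Q=20μC, V=20.00V), C4(6μF, Q=12μC, V=2.00V)
Op 1: CLOSE 2-4: Q_total=28.00, C_total=10.00, V=2.80; Q2=11.20, Q4=16.80; dissipated=4.800
Op 2: CLOSE 4-1: Q_total=35.80, C_total=11.00, V=3.25; Q4=19.53, Q1=16.27; dissipated=1.364
Total dissipated: 6.164 μJ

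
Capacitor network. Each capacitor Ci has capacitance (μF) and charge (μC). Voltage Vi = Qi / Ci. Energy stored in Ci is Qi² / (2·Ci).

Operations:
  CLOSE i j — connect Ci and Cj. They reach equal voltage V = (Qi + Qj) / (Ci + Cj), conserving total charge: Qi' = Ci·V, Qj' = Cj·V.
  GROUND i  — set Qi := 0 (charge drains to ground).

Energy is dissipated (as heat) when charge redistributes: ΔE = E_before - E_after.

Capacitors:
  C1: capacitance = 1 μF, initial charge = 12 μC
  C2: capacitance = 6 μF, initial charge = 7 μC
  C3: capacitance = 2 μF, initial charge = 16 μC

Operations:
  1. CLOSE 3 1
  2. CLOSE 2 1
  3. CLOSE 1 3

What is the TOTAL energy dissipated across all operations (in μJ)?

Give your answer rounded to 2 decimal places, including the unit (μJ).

Initial: C1(1μF, Q=12μC, V=12.00V), C2(6μF, Q=7μC, V=1.17V), C3(2μF, Q=16μC, V=8.00V)
Op 1: CLOSE 3-1: Q_total=28.00, C_total=3.00, V=9.33; Q3=18.67, Q1=9.33; dissipated=5.333
Op 2: CLOSE 2-1: Q_total=16.33, C_total=7.00, V=2.33; Q2=14.00, Q1=2.33; dissipated=28.583
Op 3: CLOSE 1-3: Q_total=21.00, C_total=3.00, V=7.00; Q1=7.00, Q3=14.00; dissipated=16.333
Total dissipated: 50.250 μJ

Answer: 50.25 μJ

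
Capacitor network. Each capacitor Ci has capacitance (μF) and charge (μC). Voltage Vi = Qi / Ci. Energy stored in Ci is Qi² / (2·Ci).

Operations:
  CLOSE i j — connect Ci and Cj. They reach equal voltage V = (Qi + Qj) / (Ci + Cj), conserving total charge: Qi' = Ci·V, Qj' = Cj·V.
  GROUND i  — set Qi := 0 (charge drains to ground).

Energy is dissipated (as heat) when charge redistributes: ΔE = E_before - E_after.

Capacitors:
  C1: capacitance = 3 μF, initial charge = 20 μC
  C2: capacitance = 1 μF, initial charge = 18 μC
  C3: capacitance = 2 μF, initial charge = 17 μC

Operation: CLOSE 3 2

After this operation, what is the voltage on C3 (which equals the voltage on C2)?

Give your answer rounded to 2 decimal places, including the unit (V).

Answer: 11.67 V

Derivation:
Initial: C1(3μF, Q=20μC, V=6.67V), C2(1μF, Q=18μC, V=18.00V), C3(2μF, Q=17μC, V=8.50V)
Op 1: CLOSE 3-2: Q_total=35.00, C_total=3.00, V=11.67; Q3=23.33, Q2=11.67; dissipated=30.083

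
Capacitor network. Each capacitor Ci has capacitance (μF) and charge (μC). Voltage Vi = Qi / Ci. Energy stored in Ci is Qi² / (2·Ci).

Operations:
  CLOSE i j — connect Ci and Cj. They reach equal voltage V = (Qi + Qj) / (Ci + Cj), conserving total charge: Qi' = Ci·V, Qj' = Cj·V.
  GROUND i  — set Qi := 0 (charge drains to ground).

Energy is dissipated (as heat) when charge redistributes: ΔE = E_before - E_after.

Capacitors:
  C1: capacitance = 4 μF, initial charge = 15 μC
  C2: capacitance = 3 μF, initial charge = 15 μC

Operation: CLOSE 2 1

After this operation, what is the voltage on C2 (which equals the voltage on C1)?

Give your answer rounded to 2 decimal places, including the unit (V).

Answer: 4.29 V

Derivation:
Initial: C1(4μF, Q=15μC, V=3.75V), C2(3μF, Q=15μC, V=5.00V)
Op 1: CLOSE 2-1: Q_total=30.00, C_total=7.00, V=4.29; Q2=12.86, Q1=17.14; dissipated=1.339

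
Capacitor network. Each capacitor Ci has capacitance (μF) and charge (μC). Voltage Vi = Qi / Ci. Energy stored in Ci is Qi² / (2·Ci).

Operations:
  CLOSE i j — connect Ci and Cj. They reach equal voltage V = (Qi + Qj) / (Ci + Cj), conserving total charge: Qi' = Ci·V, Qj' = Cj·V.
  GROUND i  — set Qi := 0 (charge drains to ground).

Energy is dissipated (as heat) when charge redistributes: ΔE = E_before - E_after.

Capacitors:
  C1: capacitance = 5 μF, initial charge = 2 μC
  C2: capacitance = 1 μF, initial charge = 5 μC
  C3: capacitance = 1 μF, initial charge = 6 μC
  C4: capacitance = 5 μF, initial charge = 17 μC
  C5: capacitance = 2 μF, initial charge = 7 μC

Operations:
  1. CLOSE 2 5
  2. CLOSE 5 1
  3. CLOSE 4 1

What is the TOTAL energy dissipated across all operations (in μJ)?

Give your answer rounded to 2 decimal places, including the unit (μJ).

Initial: C1(5μF, Q=2μC, V=0.40V), C2(1μF, Q=5μC, V=5.00V), C3(1μF, Q=6μC, V=6.00V), C4(5μF, Q=17μC, V=3.40V), C5(2μF, Q=7μC, V=3.50V)
Op 1: CLOSE 2-5: Q_total=12.00, C_total=3.00, V=4.00; Q2=4.00, Q5=8.00; dissipated=0.750
Op 2: CLOSE 5-1: Q_total=10.00, C_total=7.00, V=1.43; Q5=2.86, Q1=7.14; dissipated=9.257
Op 3: CLOSE 4-1: Q_total=24.14, C_total=10.00, V=2.41; Q4=12.07, Q1=12.07; dissipated=4.858
Total dissipated: 14.865 μJ

Answer: 14.87 μJ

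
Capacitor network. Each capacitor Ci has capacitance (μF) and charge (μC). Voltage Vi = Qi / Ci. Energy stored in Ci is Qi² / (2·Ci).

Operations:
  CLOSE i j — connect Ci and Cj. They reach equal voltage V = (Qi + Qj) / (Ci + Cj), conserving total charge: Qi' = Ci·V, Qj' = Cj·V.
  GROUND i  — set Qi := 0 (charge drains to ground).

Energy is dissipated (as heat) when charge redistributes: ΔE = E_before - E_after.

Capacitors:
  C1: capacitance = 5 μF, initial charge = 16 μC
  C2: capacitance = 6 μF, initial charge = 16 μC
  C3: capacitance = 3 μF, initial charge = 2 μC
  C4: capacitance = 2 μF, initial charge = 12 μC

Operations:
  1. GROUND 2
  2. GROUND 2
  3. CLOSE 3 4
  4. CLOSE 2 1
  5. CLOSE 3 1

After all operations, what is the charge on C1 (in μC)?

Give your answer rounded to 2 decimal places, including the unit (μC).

Initial: C1(5μF, Q=16μC, V=3.20V), C2(6μF, Q=16μC, V=2.67V), C3(3μF, Q=2μC, V=0.67V), C4(2μF, Q=12μC, V=6.00V)
Op 1: GROUND 2: Q2=0; energy lost=21.333
Op 2: GROUND 2: Q2=0; energy lost=0.000
Op 3: CLOSE 3-4: Q_total=14.00, C_total=5.00, V=2.80; Q3=8.40, Q4=5.60; dissipated=17.067
Op 4: CLOSE 2-1: Q_total=16.00, C_total=11.00, V=1.45; Q2=8.73, Q1=7.27; dissipated=13.964
Op 5: CLOSE 3-1: Q_total=15.67, C_total=8.00, V=1.96; Q3=5.88, Q1=9.80; dissipated=1.697
Final charges: Q1=9.80, Q2=8.73, Q3=5.88, Q4=5.60

Answer: 9.80 μC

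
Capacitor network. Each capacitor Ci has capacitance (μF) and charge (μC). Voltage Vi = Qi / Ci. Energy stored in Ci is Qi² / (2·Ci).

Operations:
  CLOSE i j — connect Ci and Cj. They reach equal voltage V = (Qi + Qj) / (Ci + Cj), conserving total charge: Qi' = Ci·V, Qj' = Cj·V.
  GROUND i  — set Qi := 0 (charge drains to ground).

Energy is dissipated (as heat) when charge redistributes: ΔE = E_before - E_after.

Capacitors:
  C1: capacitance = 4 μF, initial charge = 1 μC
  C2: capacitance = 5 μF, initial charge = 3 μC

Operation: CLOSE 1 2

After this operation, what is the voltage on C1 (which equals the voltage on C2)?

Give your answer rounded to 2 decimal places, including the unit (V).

Answer: 0.44 V

Derivation:
Initial: C1(4μF, Q=1μC, V=0.25V), C2(5μF, Q=3μC, V=0.60V)
Op 1: CLOSE 1-2: Q_total=4.00, C_total=9.00, V=0.44; Q1=1.78, Q2=2.22; dissipated=0.136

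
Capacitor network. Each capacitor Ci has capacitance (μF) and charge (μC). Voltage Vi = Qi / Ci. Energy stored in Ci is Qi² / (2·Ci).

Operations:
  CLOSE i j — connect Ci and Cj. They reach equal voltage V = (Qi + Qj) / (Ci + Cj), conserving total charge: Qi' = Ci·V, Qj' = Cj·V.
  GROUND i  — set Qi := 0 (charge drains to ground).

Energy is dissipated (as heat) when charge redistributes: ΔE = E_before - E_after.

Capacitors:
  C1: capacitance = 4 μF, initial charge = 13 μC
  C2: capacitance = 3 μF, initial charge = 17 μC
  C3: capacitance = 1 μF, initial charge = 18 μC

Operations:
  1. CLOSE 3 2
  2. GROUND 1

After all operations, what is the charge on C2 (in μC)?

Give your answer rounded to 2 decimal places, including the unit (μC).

Initial: C1(4μF, Q=13μC, V=3.25V), C2(3μF, Q=17μC, V=5.67V), C3(1μF, Q=18μC, V=18.00V)
Op 1: CLOSE 3-2: Q_total=35.00, C_total=4.00, V=8.75; Q3=8.75, Q2=26.25; dissipated=57.042
Op 2: GROUND 1: Q1=0; energy lost=21.125
Final charges: Q1=0.00, Q2=26.25, Q3=8.75

Answer: 26.25 μC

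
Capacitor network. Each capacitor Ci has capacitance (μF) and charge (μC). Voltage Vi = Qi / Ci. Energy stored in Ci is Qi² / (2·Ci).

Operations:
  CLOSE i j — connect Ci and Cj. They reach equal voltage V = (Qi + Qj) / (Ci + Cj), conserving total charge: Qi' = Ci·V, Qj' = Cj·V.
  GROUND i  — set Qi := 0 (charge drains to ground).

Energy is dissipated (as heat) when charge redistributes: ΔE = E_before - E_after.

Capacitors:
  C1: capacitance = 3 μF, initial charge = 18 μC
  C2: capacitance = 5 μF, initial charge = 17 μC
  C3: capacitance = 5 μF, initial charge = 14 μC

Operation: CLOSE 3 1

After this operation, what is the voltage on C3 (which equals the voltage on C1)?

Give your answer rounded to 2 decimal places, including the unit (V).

Initial: C1(3μF, Q=18μC, V=6.00V), C2(5μF, Q=17μC, V=3.40V), C3(5μF, Q=14μC, V=2.80V)
Op 1: CLOSE 3-1: Q_total=32.00, C_total=8.00, V=4.00; Q3=20.00, Q1=12.00; dissipated=9.600

Answer: 4.00 V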